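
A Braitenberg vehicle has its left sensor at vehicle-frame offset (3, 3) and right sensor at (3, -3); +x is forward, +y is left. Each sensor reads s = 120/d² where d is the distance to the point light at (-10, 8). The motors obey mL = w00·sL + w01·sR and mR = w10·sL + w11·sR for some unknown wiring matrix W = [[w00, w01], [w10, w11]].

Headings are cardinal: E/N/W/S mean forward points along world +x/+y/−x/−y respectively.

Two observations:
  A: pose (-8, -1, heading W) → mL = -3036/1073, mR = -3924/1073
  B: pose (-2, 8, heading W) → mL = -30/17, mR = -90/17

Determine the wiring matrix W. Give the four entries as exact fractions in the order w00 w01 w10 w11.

1/2 -1 -1/2 -1

obs A: pose=(-8,-1,W) → sL=24/29, sR=120/37, mL=-3036/1073, mR=-3924/1073
obs B: pose=(-2,8,W) → sL=60/17, sR=60/17, mL=-30/17, mR=-90/17
sensor matrix S = [[24/29, 120/37], [60/17, 60/17]]; det S = -155520/18241
solve [mL_A; mL_B] = S·[w00; w01] and [mR_A; mR_B] = S·[w10; w11]:
  w00 = 1/2, w01 = -1, w10 = -1/2, w11 = -1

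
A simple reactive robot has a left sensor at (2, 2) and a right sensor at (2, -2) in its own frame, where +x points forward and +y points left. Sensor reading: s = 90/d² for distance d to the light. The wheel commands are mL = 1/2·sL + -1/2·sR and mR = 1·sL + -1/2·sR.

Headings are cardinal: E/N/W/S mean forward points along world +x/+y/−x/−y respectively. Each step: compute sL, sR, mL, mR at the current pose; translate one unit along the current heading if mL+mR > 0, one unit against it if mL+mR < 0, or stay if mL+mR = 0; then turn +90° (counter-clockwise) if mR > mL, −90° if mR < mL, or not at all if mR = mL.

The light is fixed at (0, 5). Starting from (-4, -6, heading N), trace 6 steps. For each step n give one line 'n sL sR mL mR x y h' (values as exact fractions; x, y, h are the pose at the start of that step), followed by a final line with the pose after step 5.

n=0: pose=(-4,-6,N); sL=10/13, sR=18/17; mL=-32/221, mR=53/221; mL+mR=21/221 → advance +1; mR−mL=5/13 → turn +1·90°
n=1: pose=(-4,-5,W); sL=1/2, sR=9/10; mL=-1/5, mR=1/20; mL+mR=-3/20 → advance -1; mR−mL=1/4 → turn +1·90°
n=2: pose=(-3,-5,S); sL=18/29, sR=90/169; mL=216/4901, mR=1737/4901; mL+mR=1953/4901 → advance +1; mR−mL=9/29 → turn +1·90°
n=3: pose=(-3,-6,E); sL=45/41, sR=9/17; mL=198/697, mR=1161/1394; mL+mR=1557/1394 → advance +1; mR−mL=45/82 → turn +1·90°
n=4: pose=(-2,-6,N); sL=90/97, sR=10/9; mL=-80/873, mR=325/873; mL+mR=245/873 → advance +1; mR−mL=45/97 → turn +1·90°
n=5: pose=(-2,-5,W); sL=9/16, sR=9/8; mL=-9/32, mR=0; mL+mR=-9/32 → advance -1; mR−mL=9/32 → turn +1·90°

0 10/13 18/17 -32/221 53/221 -4 -6 N
1 1/2 9/10 -1/5 1/20 -4 -5 W
2 18/29 90/169 216/4901 1737/4901 -3 -5 S
3 45/41 9/17 198/697 1161/1394 -3 -6 E
4 90/97 10/9 -80/873 325/873 -2 -6 N
5 9/16 9/8 -9/32 0 -2 -5 W
final -1 -5 S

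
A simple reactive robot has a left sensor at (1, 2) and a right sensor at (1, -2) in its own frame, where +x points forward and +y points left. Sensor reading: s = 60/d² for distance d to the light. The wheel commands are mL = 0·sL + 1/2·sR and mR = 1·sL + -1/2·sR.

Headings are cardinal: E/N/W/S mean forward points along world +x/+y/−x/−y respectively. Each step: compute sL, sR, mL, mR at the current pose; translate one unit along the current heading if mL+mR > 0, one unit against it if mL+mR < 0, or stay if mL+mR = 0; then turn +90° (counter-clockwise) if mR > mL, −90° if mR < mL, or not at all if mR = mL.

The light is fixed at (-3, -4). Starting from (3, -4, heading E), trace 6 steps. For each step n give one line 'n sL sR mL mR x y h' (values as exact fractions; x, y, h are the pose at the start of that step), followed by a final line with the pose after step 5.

n=0: pose=(3,-4,E); sL=60/53, sR=60/53; mL=30/53, mR=30/53; mL+mR=60/53 → advance +1; mR−mL=0 → turn +0·90°
n=1: pose=(4,-4,E); sL=15/17, sR=15/17; mL=15/34, mR=15/34; mL+mR=15/17 → advance +1; mR−mL=0 → turn +0·90°
n=2: pose=(5,-4,E); sL=12/17, sR=12/17; mL=6/17, mR=6/17; mL+mR=12/17 → advance +1; mR−mL=0 → turn +0·90°
n=3: pose=(6,-4,E); sL=15/26, sR=15/26; mL=15/52, mR=15/52; mL+mR=15/26 → advance +1; mR−mL=0 → turn +0·90°
n=4: pose=(7,-4,E); sL=12/25, sR=12/25; mL=6/25, mR=6/25; mL+mR=12/25 → advance +1; mR−mL=0 → turn +0·90°
n=5: pose=(8,-4,E); sL=15/37, sR=15/37; mL=15/74, mR=15/74; mL+mR=15/37 → advance +1; mR−mL=0 → turn +0·90°

0 60/53 60/53 30/53 30/53 3 -4 E
1 15/17 15/17 15/34 15/34 4 -4 E
2 12/17 12/17 6/17 6/17 5 -4 E
3 15/26 15/26 15/52 15/52 6 -4 E
4 12/25 12/25 6/25 6/25 7 -4 E
5 15/37 15/37 15/74 15/74 8 -4 E
final 9 -4 E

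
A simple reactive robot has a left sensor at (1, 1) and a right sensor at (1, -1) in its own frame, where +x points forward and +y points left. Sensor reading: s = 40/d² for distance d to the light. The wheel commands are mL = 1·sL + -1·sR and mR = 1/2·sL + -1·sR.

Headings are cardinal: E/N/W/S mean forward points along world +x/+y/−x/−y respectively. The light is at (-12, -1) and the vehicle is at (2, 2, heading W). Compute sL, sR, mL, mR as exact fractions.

40/173 8/37 96/6401 -644/6401

left sensor world pos  = (1, 1); dL² = 173
right sensor world pos = (1, 3); dR² = 185
sL = 40/173 = 40/173
sR = 40/185 = 8/37
mL = 1·sL + -1·sR = 96/6401
mR = 1/2·sL + -1·sR = -644/6401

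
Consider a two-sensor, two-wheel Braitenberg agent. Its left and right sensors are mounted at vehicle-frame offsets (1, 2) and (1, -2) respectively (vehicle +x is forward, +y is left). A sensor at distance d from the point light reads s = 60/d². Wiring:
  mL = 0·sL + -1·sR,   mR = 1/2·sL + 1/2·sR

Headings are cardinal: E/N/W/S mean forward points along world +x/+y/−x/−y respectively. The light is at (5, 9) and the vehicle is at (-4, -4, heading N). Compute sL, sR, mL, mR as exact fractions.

left sensor world pos  = (-6, -3); dL² = 265
right sensor world pos = (-2, -3); dR² = 193
sL = 60/265 = 12/53
sR = 60/193 = 60/193
mL = 0·sL + -1·sR = -60/193
mR = 1/2·sL + 1/2·sR = 2748/10229

12/53 60/193 -60/193 2748/10229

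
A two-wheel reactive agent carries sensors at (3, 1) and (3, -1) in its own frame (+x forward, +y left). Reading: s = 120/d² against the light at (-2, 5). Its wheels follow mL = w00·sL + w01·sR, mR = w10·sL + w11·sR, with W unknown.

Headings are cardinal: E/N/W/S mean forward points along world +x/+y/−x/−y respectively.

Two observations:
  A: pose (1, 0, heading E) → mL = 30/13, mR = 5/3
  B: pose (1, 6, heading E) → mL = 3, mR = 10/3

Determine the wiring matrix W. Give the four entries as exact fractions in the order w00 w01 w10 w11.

1 0 0 1

obs A: pose=(1,0,E) → sL=30/13, sR=5/3, mL=30/13, mR=5/3
obs B: pose=(1,6,E) → sL=3, sR=10/3, mL=3, mR=10/3
sensor matrix S = [[30/13, 5/3], [3, 10/3]]; det S = 35/13
solve [mL_A; mL_B] = S·[w00; w01] and [mR_A; mR_B] = S·[w10; w11]:
  w00 = 1, w01 = 0, w10 = 0, w11 = 1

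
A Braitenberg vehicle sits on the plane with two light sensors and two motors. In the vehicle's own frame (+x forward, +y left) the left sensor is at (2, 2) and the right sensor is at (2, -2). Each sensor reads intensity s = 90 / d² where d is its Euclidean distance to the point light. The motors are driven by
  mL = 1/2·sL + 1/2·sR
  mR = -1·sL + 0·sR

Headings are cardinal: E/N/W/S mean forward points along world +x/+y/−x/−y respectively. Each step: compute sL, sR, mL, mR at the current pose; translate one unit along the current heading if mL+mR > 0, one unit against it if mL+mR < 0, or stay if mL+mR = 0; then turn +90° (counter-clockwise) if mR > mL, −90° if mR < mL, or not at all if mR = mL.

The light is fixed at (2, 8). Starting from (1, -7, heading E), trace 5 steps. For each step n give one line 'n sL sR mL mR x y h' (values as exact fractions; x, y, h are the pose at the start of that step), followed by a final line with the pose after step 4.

n=0: pose=(1,-7,E); sL=9/17, sR=9/29; mL=207/493, mR=-9/17; mL+mR=-54/493 → advance -1; mR−mL=-468/493 → turn -1·90°
n=1: pose=(0,-7,S); sL=90/289, sR=18/61; mL=5346/17629, mR=-90/289; mL+mR=-144/17629 → advance -1; mR−mL=-10836/17629 → turn -1·90°
n=2: pose=(0,-6,W); sL=45/136, sR=9/16; mL=243/544, mR=-45/136; mL+mR=63/544 → advance +1; mR−mL=-423/544 → turn -1·90°
n=3: pose=(-1,-6,N); sL=90/169, sR=18/29; mL=2826/4901, mR=-90/169; mL+mR=216/4901 → advance +1; mR−mL=-5436/4901 → turn -1·90°
n=4: pose=(-1,-5,E); sL=45/61, sR=45/113; mL=3915/6893, mR=-45/61; mL+mR=-1170/6893 → advance -1; mR−mL=-9000/6893 → turn -1·90°

0 9/17 9/29 207/493 -9/17 1 -7 E
1 90/289 18/61 5346/17629 -90/289 0 -7 S
2 45/136 9/16 243/544 -45/136 0 -6 W
3 90/169 18/29 2826/4901 -90/169 -1 -6 N
4 45/61 45/113 3915/6893 -45/61 -1 -5 E
final -2 -5 S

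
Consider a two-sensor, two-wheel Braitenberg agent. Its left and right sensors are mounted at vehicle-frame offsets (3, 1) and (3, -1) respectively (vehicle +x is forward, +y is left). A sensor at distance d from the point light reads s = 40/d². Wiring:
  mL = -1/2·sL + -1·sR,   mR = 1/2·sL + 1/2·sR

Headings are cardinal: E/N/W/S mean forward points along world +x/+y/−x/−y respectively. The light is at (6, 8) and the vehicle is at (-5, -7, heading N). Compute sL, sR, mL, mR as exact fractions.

left sensor world pos  = (-6, -4); dL² = 288
right sensor world pos = (-4, -4); dR² = 244
sL = 40/288 = 5/36
sR = 40/244 = 10/61
mL = -1/2·sL + -1·sR = -1025/4392
mR = 1/2·sL + 1/2·sR = 665/4392

5/36 10/61 -1025/4392 665/4392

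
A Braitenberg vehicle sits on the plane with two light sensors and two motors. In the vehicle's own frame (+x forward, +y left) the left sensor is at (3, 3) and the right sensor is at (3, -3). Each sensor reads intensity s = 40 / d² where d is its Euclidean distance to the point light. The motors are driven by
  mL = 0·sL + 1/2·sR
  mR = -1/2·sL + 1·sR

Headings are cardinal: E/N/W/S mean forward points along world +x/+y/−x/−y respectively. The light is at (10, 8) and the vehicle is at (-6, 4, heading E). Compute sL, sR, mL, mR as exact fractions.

left sensor world pos  = (-3, 7); dL² = 170
right sensor world pos = (-3, 1); dR² = 218
sL = 40/170 = 4/17
sR = 40/218 = 20/109
mL = 0·sL + 1/2·sR = 10/109
mR = -1/2·sL + 1·sR = 122/1853

4/17 20/109 10/109 122/1853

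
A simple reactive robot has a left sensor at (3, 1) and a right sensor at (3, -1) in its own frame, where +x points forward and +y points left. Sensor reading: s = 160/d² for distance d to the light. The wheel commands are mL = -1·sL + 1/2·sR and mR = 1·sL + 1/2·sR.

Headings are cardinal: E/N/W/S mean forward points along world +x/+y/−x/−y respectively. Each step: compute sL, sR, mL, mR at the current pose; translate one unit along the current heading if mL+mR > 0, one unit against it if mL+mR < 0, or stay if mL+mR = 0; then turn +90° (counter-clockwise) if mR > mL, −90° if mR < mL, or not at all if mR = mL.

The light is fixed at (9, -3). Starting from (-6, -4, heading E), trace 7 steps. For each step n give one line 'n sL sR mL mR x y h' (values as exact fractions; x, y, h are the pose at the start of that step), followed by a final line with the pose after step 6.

n=0: pose=(-6,-4,E); sL=10/9, sR=40/37; mL=-190/333, mR=550/333; mL+mR=40/37 → advance +1; mR−mL=20/9 → turn +1·90°
n=1: pose=(-5,-4,N); sL=160/229, sR=160/173; mL=-9360/39617, mR=46000/39617; mL+mR=160/173 → advance +1; mR−mL=320/229 → turn +1·90°
n=2: pose=(-5,-3,W); sL=16/29, sR=16/29; mL=-8/29, mR=24/29; mL+mR=16/29 → advance +1; mR−mL=32/29 → turn +1·90°
n=3: pose=(-6,-3,S); sL=32/41, sR=32/53; mL=-1040/2173, mR=2352/2173; mL+mR=32/53 → advance +1; mR−mL=64/41 → turn +1·90°
n=4: pose=(-6,-4,E); sL=10/9, sR=40/37; mL=-190/333, mR=550/333; mL+mR=40/37 → advance +1; mR−mL=20/9 → turn +1·90°
n=5: pose=(-5,-4,N); sL=160/229, sR=160/173; mL=-9360/39617, mR=46000/39617; mL+mR=160/173 → advance +1; mR−mL=320/229 → turn +1·90°
n=6: pose=(-5,-3,W); sL=16/29, sR=16/29; mL=-8/29, mR=24/29; mL+mR=16/29 → advance +1; mR−mL=32/29 → turn +1·90°

0 10/9 40/37 -190/333 550/333 -6 -4 E
1 160/229 160/173 -9360/39617 46000/39617 -5 -4 N
2 16/29 16/29 -8/29 24/29 -5 -3 W
3 32/41 32/53 -1040/2173 2352/2173 -6 -3 S
4 10/9 40/37 -190/333 550/333 -6 -4 E
5 160/229 160/173 -9360/39617 46000/39617 -5 -4 N
6 16/29 16/29 -8/29 24/29 -5 -3 W
final -6 -3 S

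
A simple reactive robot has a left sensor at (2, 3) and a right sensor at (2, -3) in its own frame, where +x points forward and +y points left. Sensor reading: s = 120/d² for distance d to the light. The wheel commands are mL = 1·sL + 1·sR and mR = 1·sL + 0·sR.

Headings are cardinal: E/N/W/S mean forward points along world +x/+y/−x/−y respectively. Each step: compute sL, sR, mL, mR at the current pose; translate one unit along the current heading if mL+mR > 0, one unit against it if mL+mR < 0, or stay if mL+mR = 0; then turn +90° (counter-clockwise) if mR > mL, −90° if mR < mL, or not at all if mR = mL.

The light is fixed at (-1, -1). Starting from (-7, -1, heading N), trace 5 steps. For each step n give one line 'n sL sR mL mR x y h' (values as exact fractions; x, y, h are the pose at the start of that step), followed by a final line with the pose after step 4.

n=0: pose=(-7,-1,N); sL=24/17, sR=120/13; mL=2352/221, mR=24/17; mL+mR=2664/221 → advance +1; mR−mL=-120/13 → turn -1·90°
n=1: pose=(-7,0,E); sL=15/4, sR=6; mL=39/4, mR=15/4; mL+mR=27/2 → advance +1; mR−mL=-6 → turn -1·90°
n=2: pose=(-6,0,S); sL=24, sR=24/13; mL=336/13, mR=24; mL+mR=648/13 → advance +1; mR−mL=-24/13 → turn -1·90°
n=3: pose=(-6,-1,W); sL=60/29, sR=60/29; mL=120/29, mR=60/29; mL+mR=180/29 → advance +1; mR−mL=-60/29 → turn -1·90°
n=4: pose=(-7,-1,N); sL=24/17, sR=120/13; mL=2352/221, mR=24/17; mL+mR=2664/221 → advance +1; mR−mL=-120/13 → turn -1·90°

0 24/17 120/13 2352/221 24/17 -7 -1 N
1 15/4 6 39/4 15/4 -7 0 E
2 24 24/13 336/13 24 -6 0 S
3 60/29 60/29 120/29 60/29 -6 -1 W
4 24/17 120/13 2352/221 24/17 -7 -1 N
final -7 0 E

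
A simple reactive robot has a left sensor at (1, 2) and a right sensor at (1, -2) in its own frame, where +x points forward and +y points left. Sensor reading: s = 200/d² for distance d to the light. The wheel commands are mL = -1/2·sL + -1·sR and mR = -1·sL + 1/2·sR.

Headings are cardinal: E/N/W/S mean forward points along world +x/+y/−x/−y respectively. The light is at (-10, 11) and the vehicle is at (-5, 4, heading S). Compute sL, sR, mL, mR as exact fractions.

200/113 200/73 -29900/8249 -3300/8249

left sensor world pos  = (-3, 3); dL² = 113
right sensor world pos = (-7, 3); dR² = 73
sL = 200/113 = 200/113
sR = 200/73 = 200/73
mL = -1/2·sL + -1·sR = -29900/8249
mR = -1·sL + 1/2·sR = -3300/8249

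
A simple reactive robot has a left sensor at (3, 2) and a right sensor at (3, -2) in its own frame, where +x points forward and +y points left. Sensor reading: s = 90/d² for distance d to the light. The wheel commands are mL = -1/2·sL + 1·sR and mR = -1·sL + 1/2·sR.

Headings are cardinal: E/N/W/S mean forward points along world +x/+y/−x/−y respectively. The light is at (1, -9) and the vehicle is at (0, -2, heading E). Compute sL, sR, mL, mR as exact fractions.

left sensor world pos  = (3, 0); dL² = 85
right sensor world pos = (3, -4); dR² = 29
sL = 90/85 = 18/17
sR = 90/29 = 90/29
mL = -1/2·sL + 1·sR = 1269/493
mR = -1·sL + 1/2·sR = 243/493

18/17 90/29 1269/493 243/493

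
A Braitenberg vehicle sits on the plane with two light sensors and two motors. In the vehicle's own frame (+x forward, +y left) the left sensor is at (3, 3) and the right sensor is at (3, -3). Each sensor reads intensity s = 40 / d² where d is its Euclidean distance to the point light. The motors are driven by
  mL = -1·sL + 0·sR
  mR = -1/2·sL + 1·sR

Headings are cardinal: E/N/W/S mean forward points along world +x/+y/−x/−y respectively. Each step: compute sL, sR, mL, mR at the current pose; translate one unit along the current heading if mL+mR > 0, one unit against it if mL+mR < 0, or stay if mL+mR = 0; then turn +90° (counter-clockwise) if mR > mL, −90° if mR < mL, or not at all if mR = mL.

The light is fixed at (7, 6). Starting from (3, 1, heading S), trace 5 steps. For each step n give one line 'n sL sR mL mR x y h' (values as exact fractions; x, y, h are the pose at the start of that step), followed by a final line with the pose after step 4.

n=0: pose=(3,1,S); sL=8/13, sR=40/113; mL=-8/13, mR=68/1469; mL+mR=-836/1469 → advance -1; mR−mL=972/1469 → turn +1·90°
n=1: pose=(3,2,E); sL=20, sR=4/5; mL=-20, mR=-46/5; mL+mR=-146/5 → advance -1; mR−mL=54/5 → turn +1·90°
n=2: pose=(2,2,N); sL=8/13, sR=8; mL=-8/13, mR=100/13; mL+mR=92/13 → advance +1; mR−mL=108/13 → turn +1·90°
n=3: pose=(2,3,W); sL=2/5, sR=5/8; mL=-2/5, mR=17/40; mL+mR=1/40 → advance +1; mR−mL=33/40 → turn +1·90°
n=4: pose=(1,3,S); sL=8/9, sR=40/117; mL=-8/9, mR=-4/39; mL+mR=-116/117 → advance -1; mR−mL=92/117 → turn +1·90°

0 8/13 40/113 -8/13 68/1469 3 1 S
1 20 4/5 -20 -46/5 3 2 E
2 8/13 8 -8/13 100/13 2 2 N
3 2/5 5/8 -2/5 17/40 2 3 W
4 8/9 40/117 -8/9 -4/39 1 3 S
final 1 4 E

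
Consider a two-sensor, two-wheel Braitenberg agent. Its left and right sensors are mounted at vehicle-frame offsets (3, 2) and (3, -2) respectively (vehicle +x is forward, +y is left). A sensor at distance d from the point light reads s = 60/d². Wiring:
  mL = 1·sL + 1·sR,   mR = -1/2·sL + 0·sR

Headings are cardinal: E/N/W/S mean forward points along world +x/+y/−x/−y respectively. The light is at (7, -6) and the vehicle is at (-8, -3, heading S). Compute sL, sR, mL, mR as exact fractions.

left sensor world pos  = (-6, -6); dL² = 169
right sensor world pos = (-10, -6); dR² = 289
sL = 60/169 = 60/169
sR = 60/289 = 60/289
mL = 1·sL + 1·sR = 27480/48841
mR = -1/2·sL + 0·sR = -30/169

60/169 60/289 27480/48841 -30/169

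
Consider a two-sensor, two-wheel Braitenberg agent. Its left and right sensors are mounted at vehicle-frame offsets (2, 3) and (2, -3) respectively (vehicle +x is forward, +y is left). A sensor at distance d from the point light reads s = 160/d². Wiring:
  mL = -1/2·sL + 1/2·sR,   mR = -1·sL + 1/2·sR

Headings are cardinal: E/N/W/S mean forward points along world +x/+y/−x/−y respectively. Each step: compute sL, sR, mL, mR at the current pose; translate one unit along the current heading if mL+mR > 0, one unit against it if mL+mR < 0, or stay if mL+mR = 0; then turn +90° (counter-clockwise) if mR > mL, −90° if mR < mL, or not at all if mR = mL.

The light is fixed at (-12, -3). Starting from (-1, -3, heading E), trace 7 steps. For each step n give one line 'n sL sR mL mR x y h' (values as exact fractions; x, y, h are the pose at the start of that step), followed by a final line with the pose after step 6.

0 80/89 80/89 0 -40/89 -1 -3 E
1 160/173 160/53 9600/9169 5360/9169 -2 -3 S
2 2 40/17 3/17 -14/17 -2 -4 W
3 32/13 160/197 -2112/2561 -5264/2561 -1 -4 N
4 16/17 80/97 -96/1649 -872/1649 -1 -5 E
5 32/37 32/13 384/481 176/481 -2 -5 S
6 8/5 5/2 9/20 -7/20 -2 -6 W
final -3 -6 N

n=0: pose=(-1,-3,E); sL=80/89, sR=80/89; mL=0, mR=-40/89; mL+mR=-40/89 → advance -1; mR−mL=-40/89 → turn -1·90°
n=1: pose=(-2,-3,S); sL=160/173, sR=160/53; mL=9600/9169, mR=5360/9169; mL+mR=14960/9169 → advance +1; mR−mL=-80/173 → turn -1·90°
n=2: pose=(-2,-4,W); sL=2, sR=40/17; mL=3/17, mR=-14/17; mL+mR=-11/17 → advance -1; mR−mL=-1 → turn -1·90°
n=3: pose=(-1,-4,N); sL=32/13, sR=160/197; mL=-2112/2561, mR=-5264/2561; mL+mR=-7376/2561 → advance -1; mR−mL=-16/13 → turn -1·90°
n=4: pose=(-1,-5,E); sL=16/17, sR=80/97; mL=-96/1649, mR=-872/1649; mL+mR=-968/1649 → advance -1; mR−mL=-8/17 → turn -1·90°
n=5: pose=(-2,-5,S); sL=32/37, sR=32/13; mL=384/481, mR=176/481; mL+mR=560/481 → advance +1; mR−mL=-16/37 → turn -1·90°
n=6: pose=(-2,-6,W); sL=8/5, sR=5/2; mL=9/20, mR=-7/20; mL+mR=1/10 → advance +1; mR−mL=-4/5 → turn -1·90°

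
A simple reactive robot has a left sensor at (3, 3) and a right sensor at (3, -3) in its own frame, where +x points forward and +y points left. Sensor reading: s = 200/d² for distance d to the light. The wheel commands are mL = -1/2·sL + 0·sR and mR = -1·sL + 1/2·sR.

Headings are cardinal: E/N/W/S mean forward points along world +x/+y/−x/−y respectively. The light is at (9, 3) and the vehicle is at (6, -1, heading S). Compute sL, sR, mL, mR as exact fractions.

200/49 40/17 -100/49 -2420/833

left sensor world pos  = (9, -4); dL² = 49
right sensor world pos = (3, -4); dR² = 85
sL = 200/49 = 200/49
sR = 200/85 = 40/17
mL = -1/2·sL + 0·sR = -100/49
mR = -1·sL + 1/2·sR = -2420/833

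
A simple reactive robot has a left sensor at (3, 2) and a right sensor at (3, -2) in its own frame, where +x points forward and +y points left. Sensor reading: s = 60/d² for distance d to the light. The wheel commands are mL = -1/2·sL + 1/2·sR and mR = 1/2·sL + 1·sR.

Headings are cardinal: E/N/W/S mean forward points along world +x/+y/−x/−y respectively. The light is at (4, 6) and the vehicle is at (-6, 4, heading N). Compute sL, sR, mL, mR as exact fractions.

12/29 12/13 96/377 426/377

left sensor world pos  = (-8, 7); dL² = 145
right sensor world pos = (-4, 7); dR² = 65
sL = 60/145 = 12/29
sR = 60/65 = 12/13
mL = -1/2·sL + 1/2·sR = 96/377
mR = 1/2·sL + 1·sR = 426/377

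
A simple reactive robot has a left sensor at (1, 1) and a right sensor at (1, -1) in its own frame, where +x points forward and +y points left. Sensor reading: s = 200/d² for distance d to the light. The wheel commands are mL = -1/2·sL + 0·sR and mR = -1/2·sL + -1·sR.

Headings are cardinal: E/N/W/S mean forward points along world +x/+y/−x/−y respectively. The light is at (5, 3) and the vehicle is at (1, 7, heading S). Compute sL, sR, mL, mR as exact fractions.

left sensor world pos  = (2, 6); dL² = 18
right sensor world pos = (0, 6); dR² = 34
sL = 200/18 = 100/9
sR = 200/34 = 100/17
mL = -1/2·sL + 0·sR = -50/9
mR = -1/2·sL + -1·sR = -1750/153

100/9 100/17 -50/9 -1750/153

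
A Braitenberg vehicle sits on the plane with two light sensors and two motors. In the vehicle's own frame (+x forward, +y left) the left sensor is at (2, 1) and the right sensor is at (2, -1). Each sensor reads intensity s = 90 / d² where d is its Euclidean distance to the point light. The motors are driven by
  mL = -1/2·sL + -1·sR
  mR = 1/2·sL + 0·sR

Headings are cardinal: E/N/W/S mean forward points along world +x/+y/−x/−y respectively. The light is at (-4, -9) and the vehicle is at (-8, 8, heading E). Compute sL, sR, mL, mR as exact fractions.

45/164 9/26 -2061/4264 45/328

left sensor world pos  = (-6, 9); dL² = 328
right sensor world pos = (-6, 7); dR² = 260
sL = 90/328 = 45/164
sR = 90/260 = 9/26
mL = -1/2·sL + -1·sR = -2061/4264
mR = 1/2·sL + 0·sR = 45/328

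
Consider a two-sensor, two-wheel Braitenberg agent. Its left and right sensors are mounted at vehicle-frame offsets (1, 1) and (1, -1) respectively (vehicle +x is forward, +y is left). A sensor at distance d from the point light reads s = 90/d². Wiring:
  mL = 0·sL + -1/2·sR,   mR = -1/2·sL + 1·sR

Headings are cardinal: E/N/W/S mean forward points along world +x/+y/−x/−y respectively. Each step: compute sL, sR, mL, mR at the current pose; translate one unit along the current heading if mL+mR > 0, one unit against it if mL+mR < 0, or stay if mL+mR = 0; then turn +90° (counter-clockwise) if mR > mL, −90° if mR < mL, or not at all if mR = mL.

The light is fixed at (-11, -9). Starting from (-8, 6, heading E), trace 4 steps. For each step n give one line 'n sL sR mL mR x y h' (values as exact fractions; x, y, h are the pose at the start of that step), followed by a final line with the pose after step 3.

n=0: pose=(-8,6,E); sL=45/136, sR=45/106; mL=-45/212, mR=3735/14416; mL+mR=675/14416 → advance +1; mR−mL=6795/14416 → turn +1·90°
n=1: pose=(-7,6,N); sL=18/53, sR=90/281; mL=-45/281, mR=2241/14893; mL+mR=-144/14893 → advance -1; mR−mL=4626/14893 → turn +1·90°
n=2: pose=(-7,5,W); sL=45/89, sR=5/13; mL=-5/26, mR=305/2314; mL+mR=-70/1157 → advance -1; mR−mL=375/1157 → turn +1·90°
n=3: pose=(-6,5,S); sL=18/41, sR=18/37; mL=-9/37, mR=405/1517; mL+mR=36/1517 → advance +1; mR−mL=774/1517 → turn +1·90°

0 45/136 45/106 -45/212 3735/14416 -8 6 E
1 18/53 90/281 -45/281 2241/14893 -7 6 N
2 45/89 5/13 -5/26 305/2314 -7 5 W
3 18/41 18/37 -9/37 405/1517 -6 5 S
final -6 4 E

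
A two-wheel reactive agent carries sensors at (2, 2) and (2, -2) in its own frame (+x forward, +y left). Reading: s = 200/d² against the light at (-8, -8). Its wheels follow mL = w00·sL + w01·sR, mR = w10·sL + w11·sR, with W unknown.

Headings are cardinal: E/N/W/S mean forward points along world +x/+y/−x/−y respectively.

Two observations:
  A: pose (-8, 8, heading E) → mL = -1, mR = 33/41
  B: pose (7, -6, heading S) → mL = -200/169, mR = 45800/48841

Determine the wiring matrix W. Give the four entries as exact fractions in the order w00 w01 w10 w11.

obs A: pose=(-8,8,E) → sL=25/41, sR=1, mL=-1, mR=33/41
obs B: pose=(7,-6,S) → sL=200/289, sR=200/169, mL=-200/169, mR=45800/48841
sensor matrix S = [[25/41, 1], [200/289, 200/169]]; det S = 59200/2002481
solve [mL_A; mL_B] = S·[w00; w01] and [mR_A; mR_B] = S·[w10; w11]:
  w00 = 0, w01 = -1, w10 = 1/2, w11 = 1/2

0 -1 1/2 1/2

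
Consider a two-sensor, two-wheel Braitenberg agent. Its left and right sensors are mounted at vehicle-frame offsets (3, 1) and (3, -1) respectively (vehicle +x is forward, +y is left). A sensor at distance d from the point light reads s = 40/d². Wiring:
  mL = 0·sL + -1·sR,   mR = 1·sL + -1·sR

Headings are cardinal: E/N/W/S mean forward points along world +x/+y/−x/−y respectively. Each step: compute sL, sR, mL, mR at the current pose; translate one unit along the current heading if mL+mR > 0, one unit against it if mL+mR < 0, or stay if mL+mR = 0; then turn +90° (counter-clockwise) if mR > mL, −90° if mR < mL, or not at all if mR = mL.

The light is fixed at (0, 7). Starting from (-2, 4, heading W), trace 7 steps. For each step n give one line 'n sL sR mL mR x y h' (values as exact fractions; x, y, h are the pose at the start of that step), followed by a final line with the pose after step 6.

0 40/41 40/29 -40/29 -480/1189 -2 4 W
1 10/9 1 -1 1/9 -1 4 S
2 8 40/13 -40/13 64/13 -1 5 E
3 20 20 -20 0 0 5 N
4 8/5 40/13 -40/13 -96/65 0 4 W
5 1 10/9 -10/9 -1/9 1 4 S
6 40/17 8/5 -8/5 64/85 1 5 E
final 0 5 N

n=0: pose=(-2,4,W); sL=40/41, sR=40/29; mL=-40/29, mR=-480/1189; mL+mR=-2120/1189 → advance -1; mR−mL=40/41 → turn +1·90°
n=1: pose=(-1,4,S); sL=10/9, sR=1; mL=-1, mR=1/9; mL+mR=-8/9 → advance -1; mR−mL=10/9 → turn +1·90°
n=2: pose=(-1,5,E); sL=8, sR=40/13; mL=-40/13, mR=64/13; mL+mR=24/13 → advance +1; mR−mL=8 → turn +1·90°
n=3: pose=(0,5,N); sL=20, sR=20; mL=-20, mR=0; mL+mR=-20 → advance -1; mR−mL=20 → turn +1·90°
n=4: pose=(0,4,W); sL=8/5, sR=40/13; mL=-40/13, mR=-96/65; mL+mR=-296/65 → advance -1; mR−mL=8/5 → turn +1·90°
n=5: pose=(1,4,S); sL=1, sR=10/9; mL=-10/9, mR=-1/9; mL+mR=-11/9 → advance -1; mR−mL=1 → turn +1·90°
n=6: pose=(1,5,E); sL=40/17, sR=8/5; mL=-8/5, mR=64/85; mL+mR=-72/85 → advance -1; mR−mL=40/17 → turn +1·90°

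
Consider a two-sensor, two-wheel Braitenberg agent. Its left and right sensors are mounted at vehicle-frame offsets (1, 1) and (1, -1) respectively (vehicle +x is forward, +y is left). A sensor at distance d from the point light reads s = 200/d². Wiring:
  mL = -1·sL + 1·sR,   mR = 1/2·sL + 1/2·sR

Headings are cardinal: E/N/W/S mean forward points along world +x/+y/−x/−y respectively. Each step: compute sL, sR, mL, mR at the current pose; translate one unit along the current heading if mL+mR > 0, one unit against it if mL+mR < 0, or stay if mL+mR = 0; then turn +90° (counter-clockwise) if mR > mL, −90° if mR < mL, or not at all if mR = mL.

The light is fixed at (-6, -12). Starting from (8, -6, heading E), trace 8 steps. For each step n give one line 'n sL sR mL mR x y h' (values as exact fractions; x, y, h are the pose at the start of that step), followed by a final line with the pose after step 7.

n=0: pose=(8,-6,E); sL=100/137, sR=4/5; mL=48/685, mR=524/685; mL+mR=572/685 → advance +1; mR−mL=476/685 → turn +1·90°
n=1: pose=(9,-6,N); sL=40/49, sR=40/61; mL=-480/2989, mR=2200/2989; mL+mR=1720/2989 → advance +1; mR−mL=2680/2989 → turn +1·90°
n=2: pose=(9,-5,W); sL=25/29, sR=10/13; mL=-35/377, mR=615/754; mL+mR=545/754 → advance +1; mR−mL=685/754 → turn +1·90°
n=3: pose=(8,-5,S); sL=200/261, sR=40/41; mL=2240/10701, mR=9320/10701; mL+mR=11560/10701 → advance +1; mR−mL=2360/3567 → turn +1·90°
n=4: pose=(8,-6,E); sL=100/137, sR=4/5; mL=48/685, mR=524/685; mL+mR=572/685 → advance +1; mR−mL=476/685 → turn +1·90°
n=5: pose=(9,-6,N); sL=40/49, sR=40/61; mL=-480/2989, mR=2200/2989; mL+mR=1720/2989 → advance +1; mR−mL=2680/2989 → turn +1·90°
n=6: pose=(9,-5,W); sL=25/29, sR=10/13; mL=-35/377, mR=615/754; mL+mR=545/754 → advance +1; mR−mL=685/754 → turn +1·90°
n=7: pose=(8,-5,S); sL=200/261, sR=40/41; mL=2240/10701, mR=9320/10701; mL+mR=11560/10701 → advance +1; mR−mL=2360/3567 → turn +1·90°

0 100/137 4/5 48/685 524/685 8 -6 E
1 40/49 40/61 -480/2989 2200/2989 9 -6 N
2 25/29 10/13 -35/377 615/754 9 -5 W
3 200/261 40/41 2240/10701 9320/10701 8 -5 S
4 100/137 4/5 48/685 524/685 8 -6 E
5 40/49 40/61 -480/2989 2200/2989 9 -6 N
6 25/29 10/13 -35/377 615/754 9 -5 W
7 200/261 40/41 2240/10701 9320/10701 8 -5 S
final 8 -6 E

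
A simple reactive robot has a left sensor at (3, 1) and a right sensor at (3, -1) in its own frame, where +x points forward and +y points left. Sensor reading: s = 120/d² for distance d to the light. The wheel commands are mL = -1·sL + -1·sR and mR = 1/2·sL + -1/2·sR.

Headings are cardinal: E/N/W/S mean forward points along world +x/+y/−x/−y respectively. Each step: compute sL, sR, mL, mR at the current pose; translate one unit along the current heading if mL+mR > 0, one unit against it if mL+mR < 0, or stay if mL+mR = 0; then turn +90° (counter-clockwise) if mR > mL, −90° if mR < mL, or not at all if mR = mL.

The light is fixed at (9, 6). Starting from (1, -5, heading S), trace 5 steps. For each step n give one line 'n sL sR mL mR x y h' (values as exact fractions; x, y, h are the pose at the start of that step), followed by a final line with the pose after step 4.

n=0: pose=(1,-5,S); sL=24/49, sR=120/277; mL=-12528/13573, mR=384/13573; mL+mR=-12144/13573 → advance -1; mR−mL=12912/13573 → turn +1·90°
n=1: pose=(1,-4,E); sL=60/53, sR=60/73; mL=-7560/3869, mR=600/3869; mL+mR=-6960/3869 → advance -1; mR−mL=8160/3869 → turn +1·90°
n=2: pose=(0,-4,N); sL=120/149, sR=120/113; mL=-31440/16837, mR=-2160/16837; mL+mR=-33600/16837 → advance -1; mR−mL=29280/16837 → turn +1·90°
n=3: pose=(0,-5,W); sL=5/12, sR=30/61; mL=-665/732, mR=-55/1464; mL+mR=-1385/1464 → advance -1; mR−mL=425/488 → turn +1·90°
n=4: pose=(1,-5,S); sL=24/49, sR=120/277; mL=-12528/13573, mR=384/13573; mL+mR=-12144/13573 → advance -1; mR−mL=12912/13573 → turn +1·90°

0 24/49 120/277 -12528/13573 384/13573 1 -5 S
1 60/53 60/73 -7560/3869 600/3869 1 -4 E
2 120/149 120/113 -31440/16837 -2160/16837 0 -4 N
3 5/12 30/61 -665/732 -55/1464 0 -5 W
4 24/49 120/277 -12528/13573 384/13573 1 -5 S
final 1 -4 E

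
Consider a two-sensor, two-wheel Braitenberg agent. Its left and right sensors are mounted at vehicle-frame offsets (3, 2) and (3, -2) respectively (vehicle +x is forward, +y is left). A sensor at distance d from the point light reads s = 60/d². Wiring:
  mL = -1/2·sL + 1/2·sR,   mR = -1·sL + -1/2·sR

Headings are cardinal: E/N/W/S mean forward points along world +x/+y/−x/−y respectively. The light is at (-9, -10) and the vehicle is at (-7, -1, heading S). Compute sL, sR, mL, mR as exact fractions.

left sensor world pos  = (-5, -4); dL² = 52
right sensor world pos = (-9, -4); dR² = 36
sL = 60/52 = 15/13
sR = 60/36 = 5/3
mL = -1/2·sL + 1/2·sR = 10/39
mR = -1·sL + -1/2·sR = -155/78

15/13 5/3 10/39 -155/78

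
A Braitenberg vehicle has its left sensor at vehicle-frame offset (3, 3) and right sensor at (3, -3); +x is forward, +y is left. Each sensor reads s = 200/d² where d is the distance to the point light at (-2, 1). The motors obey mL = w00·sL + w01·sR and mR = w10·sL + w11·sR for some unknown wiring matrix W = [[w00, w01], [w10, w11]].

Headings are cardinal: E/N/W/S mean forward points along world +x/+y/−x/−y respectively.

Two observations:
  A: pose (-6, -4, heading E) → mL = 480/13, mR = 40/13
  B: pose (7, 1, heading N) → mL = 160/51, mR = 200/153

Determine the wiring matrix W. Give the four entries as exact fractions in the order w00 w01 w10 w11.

obs A: pose=(-6,-4,E) → sL=40, sR=40/13, mL=480/13, mR=40/13
obs B: pose=(7,1,N) → sL=40/9, sR=200/153, mL=160/51, mR=200/153
sensor matrix S = [[40, 40/13], [40/9, 200/153]]; det S = 25600/663
solve [mL_A; mL_B] = S·[w00; w01] and [mR_A; mR_B] = S·[w10; w11]:
  w00 = 1, w01 = -1, w10 = 0, w11 = 1

1 -1 0 1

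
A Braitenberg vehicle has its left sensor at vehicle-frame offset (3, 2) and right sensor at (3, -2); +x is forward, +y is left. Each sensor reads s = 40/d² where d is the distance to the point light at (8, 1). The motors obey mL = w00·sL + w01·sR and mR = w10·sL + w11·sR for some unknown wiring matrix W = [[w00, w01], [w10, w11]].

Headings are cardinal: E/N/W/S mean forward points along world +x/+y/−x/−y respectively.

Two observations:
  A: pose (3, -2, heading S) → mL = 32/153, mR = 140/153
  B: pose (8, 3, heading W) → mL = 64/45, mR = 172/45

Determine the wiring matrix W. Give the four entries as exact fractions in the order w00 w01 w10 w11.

1/2 -1/2 1/2 1

obs A: pose=(3,-2,S) → sL=8/9, sR=8/17, mL=32/153, mR=140/153
obs B: pose=(8,3,W) → sL=40/9, sR=8/5, mL=64/45, mR=172/45
sensor matrix S = [[8/9, 8/17], [40/9, 8/5]]; det S = -512/765
solve [mL_A; mL_B] = S·[w00; w01] and [mR_A; mR_B] = S·[w10; w11]:
  w00 = 1/2, w01 = -1/2, w10 = 1/2, w11 = 1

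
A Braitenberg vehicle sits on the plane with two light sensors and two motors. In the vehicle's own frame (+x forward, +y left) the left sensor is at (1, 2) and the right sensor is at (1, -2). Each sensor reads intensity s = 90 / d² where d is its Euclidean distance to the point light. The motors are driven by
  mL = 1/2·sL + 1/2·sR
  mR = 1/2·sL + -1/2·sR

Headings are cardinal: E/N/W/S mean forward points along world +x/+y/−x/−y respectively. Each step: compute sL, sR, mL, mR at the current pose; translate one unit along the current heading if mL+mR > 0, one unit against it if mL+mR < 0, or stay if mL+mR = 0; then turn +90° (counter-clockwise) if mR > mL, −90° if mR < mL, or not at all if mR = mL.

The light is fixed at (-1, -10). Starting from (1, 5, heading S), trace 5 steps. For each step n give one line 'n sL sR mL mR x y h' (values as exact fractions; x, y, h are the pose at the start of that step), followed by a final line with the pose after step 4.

n=0: pose=(1,5,S); sL=45/106, sR=45/98; mL=2295/5194, mR=-45/2597; mL+mR=45/106 → advance +1; mR−mL=-45/98 → turn -1·90°
n=1: pose=(1,4,W); sL=18/29, sR=90/257; mL=3618/7453, mR=1008/7453; mL+mR=18/29 → advance +1; mR−mL=-90/257 → turn -1·90°
n=2: pose=(0,4,N); sL=45/113, sR=5/13; mL=575/1469, mR=10/1469; mL+mR=45/113 → advance +1; mR−mL=-5/13 → turn -1·90°
n=3: pose=(0,5,E); sL=90/293, sR=90/173; mL=20970/50689, mR=-5400/50689; mL+mR=90/293 → advance +1; mR−mL=-90/173 → turn -1·90°
n=4: pose=(1,5,S); sL=45/106, sR=45/98; mL=2295/5194, mR=-45/2597; mL+mR=45/106 → advance +1; mR−mL=-45/98 → turn -1·90°

0 45/106 45/98 2295/5194 -45/2597 1 5 S
1 18/29 90/257 3618/7453 1008/7453 1 4 W
2 45/113 5/13 575/1469 10/1469 0 4 N
3 90/293 90/173 20970/50689 -5400/50689 0 5 E
4 45/106 45/98 2295/5194 -45/2597 1 5 S
final 1 4 W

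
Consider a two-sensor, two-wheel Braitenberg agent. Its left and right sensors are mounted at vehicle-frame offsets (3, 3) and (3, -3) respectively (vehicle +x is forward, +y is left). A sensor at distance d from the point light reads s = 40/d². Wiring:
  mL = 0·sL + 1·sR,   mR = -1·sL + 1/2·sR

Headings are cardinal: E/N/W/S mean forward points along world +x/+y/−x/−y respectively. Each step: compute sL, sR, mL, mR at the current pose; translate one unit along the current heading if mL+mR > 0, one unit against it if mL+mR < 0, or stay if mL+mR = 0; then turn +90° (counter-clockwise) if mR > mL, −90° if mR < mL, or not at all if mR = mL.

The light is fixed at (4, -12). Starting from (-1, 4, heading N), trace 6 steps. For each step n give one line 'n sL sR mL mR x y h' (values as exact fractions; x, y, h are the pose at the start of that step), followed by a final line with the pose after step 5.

0 8/85 8/73 8/73 -244/6205 -1 4 N
1 10/101 1/5 1/5 1/1010 -1 5 E
2 40/197 8/49 8/49 -1172/9653 0 5 S
3 20/109 4/41 4/41 -602/4469 0 4 W
4 40/397 40/361 40/361 -6500/143317 1 4 N
5 1/10 10/49 10/49 1/490 1 5 E
final 2 5 S

n=0: pose=(-1,4,N); sL=8/85, sR=8/73; mL=8/73, mR=-244/6205; mL+mR=436/6205 → advance +1; mR−mL=-924/6205 → turn -1·90°
n=1: pose=(-1,5,E); sL=10/101, sR=1/5; mL=1/5, mR=1/1010; mL+mR=203/1010 → advance +1; mR−mL=-201/1010 → turn -1·90°
n=2: pose=(0,5,S); sL=40/197, sR=8/49; mL=8/49, mR=-1172/9653; mL+mR=404/9653 → advance +1; mR−mL=-2748/9653 → turn -1·90°
n=3: pose=(0,4,W); sL=20/109, sR=4/41; mL=4/41, mR=-602/4469; mL+mR=-166/4469 → advance -1; mR−mL=-1038/4469 → turn -1·90°
n=4: pose=(1,4,N); sL=40/397, sR=40/361; mL=40/361, mR=-6500/143317; mL+mR=9380/143317 → advance +1; mR−mL=-22380/143317 → turn -1·90°
n=5: pose=(1,5,E); sL=1/10, sR=10/49; mL=10/49, mR=1/490; mL+mR=101/490 → advance +1; mR−mL=-99/490 → turn -1·90°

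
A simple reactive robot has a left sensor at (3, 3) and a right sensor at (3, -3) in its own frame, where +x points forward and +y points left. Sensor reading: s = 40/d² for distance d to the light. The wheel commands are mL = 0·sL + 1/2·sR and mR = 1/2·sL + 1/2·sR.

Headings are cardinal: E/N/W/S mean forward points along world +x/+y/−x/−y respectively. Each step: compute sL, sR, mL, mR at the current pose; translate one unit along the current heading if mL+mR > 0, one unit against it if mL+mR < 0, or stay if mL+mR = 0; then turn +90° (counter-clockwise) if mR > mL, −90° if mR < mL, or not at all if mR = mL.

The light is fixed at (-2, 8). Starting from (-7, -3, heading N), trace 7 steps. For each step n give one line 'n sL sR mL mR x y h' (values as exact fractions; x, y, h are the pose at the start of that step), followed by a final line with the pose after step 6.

n=0: pose=(-7,-3,N); sL=5/16, sR=10/17; mL=5/17, mR=245/544; mL+mR=405/544 → advance +1; mR−mL=5/32 → turn +1·90°
n=1: pose=(-7,-2,W); sL=40/233, sR=40/113; mL=20/113, mR=6920/26329; mL+mR=11580/26329 → advance +1; mR−mL=20/233 → turn +1·90°
n=2: pose=(-8,-2,S); sL=20/89, sR=4/25; mL=2/25, mR=428/2225; mL+mR=606/2225 → advance +1; mR−mL=10/89 → turn +1·90°
n=3: pose=(-8,-3,E); sL=40/73, sR=8/41; mL=4/41, mR=1112/2993; mL+mR=1404/2993 → advance +1; mR−mL=20/73 → turn +1·90°
n=4: pose=(-7,-3,N); sL=5/16, sR=10/17; mL=5/17, mR=245/544; mL+mR=405/544 → advance +1; mR−mL=5/32 → turn +1·90°
n=5: pose=(-7,-2,W); sL=40/233, sR=40/113; mL=20/113, mR=6920/26329; mL+mR=11580/26329 → advance +1; mR−mL=20/233 → turn +1·90°
n=6: pose=(-8,-2,S); sL=20/89, sR=4/25; mL=2/25, mR=428/2225; mL+mR=606/2225 → advance +1; mR−mL=10/89 → turn +1·90°

0 5/16 10/17 5/17 245/544 -7 -3 N
1 40/233 40/113 20/113 6920/26329 -7 -2 W
2 20/89 4/25 2/25 428/2225 -8 -2 S
3 40/73 8/41 4/41 1112/2993 -8 -3 E
4 5/16 10/17 5/17 245/544 -7 -3 N
5 40/233 40/113 20/113 6920/26329 -7 -2 W
6 20/89 4/25 2/25 428/2225 -8 -2 S
final -8 -3 E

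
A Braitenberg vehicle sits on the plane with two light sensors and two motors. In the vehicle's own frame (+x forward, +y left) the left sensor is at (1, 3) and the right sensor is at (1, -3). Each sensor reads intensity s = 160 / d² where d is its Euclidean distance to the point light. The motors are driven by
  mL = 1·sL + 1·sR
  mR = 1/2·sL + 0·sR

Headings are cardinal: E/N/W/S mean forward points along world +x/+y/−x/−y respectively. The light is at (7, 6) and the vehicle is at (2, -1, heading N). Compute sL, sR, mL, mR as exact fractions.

left sensor world pos  = (-1, 0); dL² = 100
right sensor world pos = (5, 0); dR² = 40
sL = 160/100 = 8/5
sR = 160/40 = 4
mL = 1·sL + 1·sR = 28/5
mR = 1/2·sL + 0·sR = 4/5

8/5 4 28/5 4/5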